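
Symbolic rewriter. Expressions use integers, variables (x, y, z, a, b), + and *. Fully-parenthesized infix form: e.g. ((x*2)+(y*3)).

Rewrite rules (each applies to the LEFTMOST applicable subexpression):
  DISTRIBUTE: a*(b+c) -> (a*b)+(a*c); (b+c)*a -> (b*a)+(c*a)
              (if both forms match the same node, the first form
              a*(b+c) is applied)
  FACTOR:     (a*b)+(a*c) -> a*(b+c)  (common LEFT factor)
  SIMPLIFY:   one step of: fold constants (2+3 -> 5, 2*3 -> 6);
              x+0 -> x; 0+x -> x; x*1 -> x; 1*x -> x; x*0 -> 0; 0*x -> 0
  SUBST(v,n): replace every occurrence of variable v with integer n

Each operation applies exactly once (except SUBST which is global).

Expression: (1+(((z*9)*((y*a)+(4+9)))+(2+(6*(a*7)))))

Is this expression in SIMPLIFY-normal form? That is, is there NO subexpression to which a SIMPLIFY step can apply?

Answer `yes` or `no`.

Answer: no

Derivation:
Expression: (1+(((z*9)*((y*a)+(4+9)))+(2+(6*(a*7)))))
Scanning for simplifiable subexpressions (pre-order)...
  at root: (1+(((z*9)*((y*a)+(4+9)))+(2+(6*(a*7))))) (not simplifiable)
  at R: (((z*9)*((y*a)+(4+9)))+(2+(6*(a*7)))) (not simplifiable)
  at RL: ((z*9)*((y*a)+(4+9))) (not simplifiable)
  at RLL: (z*9) (not simplifiable)
  at RLR: ((y*a)+(4+9)) (not simplifiable)
  at RLRL: (y*a) (not simplifiable)
  at RLRR: (4+9) (SIMPLIFIABLE)
  at RR: (2+(6*(a*7))) (not simplifiable)
  at RRR: (6*(a*7)) (not simplifiable)
  at RRRR: (a*7) (not simplifiable)
Found simplifiable subexpr at path RLRR: (4+9)
One SIMPLIFY step would give: (1+(((z*9)*((y*a)+13))+(2+(6*(a*7)))))
-> NOT in normal form.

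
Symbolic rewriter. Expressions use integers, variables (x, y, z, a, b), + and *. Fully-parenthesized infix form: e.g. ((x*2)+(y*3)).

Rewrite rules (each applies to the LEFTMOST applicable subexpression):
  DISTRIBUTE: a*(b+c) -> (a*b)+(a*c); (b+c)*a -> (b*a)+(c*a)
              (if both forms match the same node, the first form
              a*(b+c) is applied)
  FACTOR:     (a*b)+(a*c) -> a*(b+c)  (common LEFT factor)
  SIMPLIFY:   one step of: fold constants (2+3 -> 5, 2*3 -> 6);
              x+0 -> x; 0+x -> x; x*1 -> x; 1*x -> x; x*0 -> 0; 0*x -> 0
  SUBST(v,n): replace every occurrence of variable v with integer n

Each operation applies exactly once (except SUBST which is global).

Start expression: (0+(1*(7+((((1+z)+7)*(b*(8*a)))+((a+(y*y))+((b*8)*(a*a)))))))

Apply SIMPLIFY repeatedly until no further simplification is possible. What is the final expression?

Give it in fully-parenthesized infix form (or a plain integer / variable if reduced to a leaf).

Start: (0+(1*(7+((((1+z)+7)*(b*(8*a)))+((a+(y*y))+((b*8)*(a*a)))))))
Step 1: at root: (0+(1*(7+((((1+z)+7)*(b*(8*a)))+((a+(y*y))+((b*8)*(a*a))))))) -> (1*(7+((((1+z)+7)*(b*(8*a)))+((a+(y*y))+((b*8)*(a*a)))))); overall: (0+(1*(7+((((1+z)+7)*(b*(8*a)))+((a+(y*y))+((b*8)*(a*a))))))) -> (1*(7+((((1+z)+7)*(b*(8*a)))+((a+(y*y))+((b*8)*(a*a))))))
Step 2: at root: (1*(7+((((1+z)+7)*(b*(8*a)))+((a+(y*y))+((b*8)*(a*a)))))) -> (7+((((1+z)+7)*(b*(8*a)))+((a+(y*y))+((b*8)*(a*a))))); overall: (1*(7+((((1+z)+7)*(b*(8*a)))+((a+(y*y))+((b*8)*(a*a)))))) -> (7+((((1+z)+7)*(b*(8*a)))+((a+(y*y))+((b*8)*(a*a)))))
Fixed point: (7+((((1+z)+7)*(b*(8*a)))+((a+(y*y))+((b*8)*(a*a)))))

Answer: (7+((((1+z)+7)*(b*(8*a)))+((a+(y*y))+((b*8)*(a*a)))))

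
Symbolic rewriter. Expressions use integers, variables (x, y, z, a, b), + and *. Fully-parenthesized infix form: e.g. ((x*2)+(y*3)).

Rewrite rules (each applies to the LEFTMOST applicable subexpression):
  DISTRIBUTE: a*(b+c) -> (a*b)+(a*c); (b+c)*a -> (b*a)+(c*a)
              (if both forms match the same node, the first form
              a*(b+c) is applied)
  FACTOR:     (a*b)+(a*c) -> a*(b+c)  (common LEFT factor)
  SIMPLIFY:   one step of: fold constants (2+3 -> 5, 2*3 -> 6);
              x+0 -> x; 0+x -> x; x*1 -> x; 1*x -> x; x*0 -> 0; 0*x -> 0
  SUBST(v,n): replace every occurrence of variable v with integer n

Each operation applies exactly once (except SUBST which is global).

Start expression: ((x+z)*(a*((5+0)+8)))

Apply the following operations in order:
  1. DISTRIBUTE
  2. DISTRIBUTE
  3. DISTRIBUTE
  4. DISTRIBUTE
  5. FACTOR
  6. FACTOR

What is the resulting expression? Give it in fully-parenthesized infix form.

Start: ((x+z)*(a*((5+0)+8)))
Apply DISTRIBUTE at root (target: ((x+z)*(a*((5+0)+8)))): ((x+z)*(a*((5+0)+8))) -> ((x*(a*((5+0)+8)))+(z*(a*((5+0)+8))))
Apply DISTRIBUTE at LR (target: (a*((5+0)+8))): ((x*(a*((5+0)+8)))+(z*(a*((5+0)+8)))) -> ((x*((a*(5+0))+(a*8)))+(z*(a*((5+0)+8))))
Apply DISTRIBUTE at L (target: (x*((a*(5+0))+(a*8)))): ((x*((a*(5+0))+(a*8)))+(z*(a*((5+0)+8)))) -> (((x*(a*(5+0)))+(x*(a*8)))+(z*(a*((5+0)+8))))
Apply DISTRIBUTE at LLR (target: (a*(5+0))): (((x*(a*(5+0)))+(x*(a*8)))+(z*(a*((5+0)+8)))) -> (((x*((a*5)+(a*0)))+(x*(a*8)))+(z*(a*((5+0)+8))))
Apply FACTOR at L (target: ((x*((a*5)+(a*0)))+(x*(a*8)))): (((x*((a*5)+(a*0)))+(x*(a*8)))+(z*(a*((5+0)+8)))) -> ((x*(((a*5)+(a*0))+(a*8)))+(z*(a*((5+0)+8))))
Apply FACTOR at LRL (target: ((a*5)+(a*0))): ((x*(((a*5)+(a*0))+(a*8)))+(z*(a*((5+0)+8)))) -> ((x*((a*(5+0))+(a*8)))+(z*(a*((5+0)+8))))

Answer: ((x*((a*(5+0))+(a*8)))+(z*(a*((5+0)+8))))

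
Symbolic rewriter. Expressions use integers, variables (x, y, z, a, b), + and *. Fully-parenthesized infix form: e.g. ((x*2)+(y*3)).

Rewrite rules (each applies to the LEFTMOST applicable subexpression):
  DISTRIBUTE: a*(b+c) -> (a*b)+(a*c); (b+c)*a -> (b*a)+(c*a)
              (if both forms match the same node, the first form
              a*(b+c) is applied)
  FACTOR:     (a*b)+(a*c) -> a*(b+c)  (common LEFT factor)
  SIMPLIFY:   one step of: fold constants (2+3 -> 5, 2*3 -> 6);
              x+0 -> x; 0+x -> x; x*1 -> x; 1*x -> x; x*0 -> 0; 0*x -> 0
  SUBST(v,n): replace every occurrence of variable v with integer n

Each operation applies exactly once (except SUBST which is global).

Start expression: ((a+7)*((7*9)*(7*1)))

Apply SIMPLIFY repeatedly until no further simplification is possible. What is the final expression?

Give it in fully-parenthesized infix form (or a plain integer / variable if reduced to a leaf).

Answer: ((a+7)*441)

Derivation:
Start: ((a+7)*((7*9)*(7*1)))
Step 1: at RL: (7*9) -> 63; overall: ((a+7)*((7*9)*(7*1))) -> ((a+7)*(63*(7*1)))
Step 2: at RR: (7*1) -> 7; overall: ((a+7)*(63*(7*1))) -> ((a+7)*(63*7))
Step 3: at R: (63*7) -> 441; overall: ((a+7)*(63*7)) -> ((a+7)*441)
Fixed point: ((a+7)*441)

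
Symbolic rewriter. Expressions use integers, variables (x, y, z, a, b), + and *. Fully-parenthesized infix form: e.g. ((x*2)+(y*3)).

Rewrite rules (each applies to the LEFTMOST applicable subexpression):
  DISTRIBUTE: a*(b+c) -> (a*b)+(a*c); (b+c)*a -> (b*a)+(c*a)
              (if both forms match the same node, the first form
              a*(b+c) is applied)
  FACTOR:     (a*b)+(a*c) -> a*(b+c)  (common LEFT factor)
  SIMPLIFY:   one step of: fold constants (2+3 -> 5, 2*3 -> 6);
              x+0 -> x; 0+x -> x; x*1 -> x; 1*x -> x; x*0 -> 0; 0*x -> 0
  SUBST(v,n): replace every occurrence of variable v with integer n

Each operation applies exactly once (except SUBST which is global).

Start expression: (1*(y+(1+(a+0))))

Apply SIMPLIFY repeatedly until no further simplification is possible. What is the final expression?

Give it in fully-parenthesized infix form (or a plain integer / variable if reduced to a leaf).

Answer: (y+(1+a))

Derivation:
Start: (1*(y+(1+(a+0))))
Step 1: at root: (1*(y+(1+(a+0)))) -> (y+(1+(a+0))); overall: (1*(y+(1+(a+0)))) -> (y+(1+(a+0)))
Step 2: at RR: (a+0) -> a; overall: (y+(1+(a+0))) -> (y+(1+a))
Fixed point: (y+(1+a))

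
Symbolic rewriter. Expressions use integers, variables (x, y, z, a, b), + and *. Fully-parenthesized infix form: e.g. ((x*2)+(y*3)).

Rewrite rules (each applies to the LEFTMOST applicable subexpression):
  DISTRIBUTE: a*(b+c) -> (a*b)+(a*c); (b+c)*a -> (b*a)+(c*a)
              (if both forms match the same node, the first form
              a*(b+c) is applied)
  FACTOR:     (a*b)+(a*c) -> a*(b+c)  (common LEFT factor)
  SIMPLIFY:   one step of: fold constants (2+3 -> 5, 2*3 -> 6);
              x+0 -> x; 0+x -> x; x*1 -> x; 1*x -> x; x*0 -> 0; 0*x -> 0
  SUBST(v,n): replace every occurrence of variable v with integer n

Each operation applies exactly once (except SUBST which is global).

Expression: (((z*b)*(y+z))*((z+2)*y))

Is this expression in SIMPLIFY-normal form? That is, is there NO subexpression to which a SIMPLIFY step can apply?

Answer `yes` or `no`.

Expression: (((z*b)*(y+z))*((z+2)*y))
Scanning for simplifiable subexpressions (pre-order)...
  at root: (((z*b)*(y+z))*((z+2)*y)) (not simplifiable)
  at L: ((z*b)*(y+z)) (not simplifiable)
  at LL: (z*b) (not simplifiable)
  at LR: (y+z) (not simplifiable)
  at R: ((z+2)*y) (not simplifiable)
  at RL: (z+2) (not simplifiable)
Result: no simplifiable subexpression found -> normal form.

Answer: yes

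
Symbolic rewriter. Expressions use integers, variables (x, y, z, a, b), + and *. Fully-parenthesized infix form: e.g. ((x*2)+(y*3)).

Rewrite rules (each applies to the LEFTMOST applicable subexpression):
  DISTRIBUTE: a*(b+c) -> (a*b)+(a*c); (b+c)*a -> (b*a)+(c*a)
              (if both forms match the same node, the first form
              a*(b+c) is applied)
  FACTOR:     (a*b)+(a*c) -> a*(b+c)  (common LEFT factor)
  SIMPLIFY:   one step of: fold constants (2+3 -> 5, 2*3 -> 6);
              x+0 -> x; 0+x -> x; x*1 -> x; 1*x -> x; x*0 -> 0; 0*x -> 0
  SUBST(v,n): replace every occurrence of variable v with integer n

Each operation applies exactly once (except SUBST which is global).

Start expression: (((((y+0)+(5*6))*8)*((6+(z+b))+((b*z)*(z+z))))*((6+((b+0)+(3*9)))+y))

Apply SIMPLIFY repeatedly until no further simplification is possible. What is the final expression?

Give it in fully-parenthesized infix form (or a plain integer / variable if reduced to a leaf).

Answer: ((((y+30)*8)*((6+(z+b))+((b*z)*(z+z))))*((6+(b+27))+y))

Derivation:
Start: (((((y+0)+(5*6))*8)*((6+(z+b))+((b*z)*(z+z))))*((6+((b+0)+(3*9)))+y))
Step 1: at LLLL: (y+0) -> y; overall: (((((y+0)+(5*6))*8)*((6+(z+b))+((b*z)*(z+z))))*((6+((b+0)+(3*9)))+y)) -> ((((y+(5*6))*8)*((6+(z+b))+((b*z)*(z+z))))*((6+((b+0)+(3*9)))+y))
Step 2: at LLLR: (5*6) -> 30; overall: ((((y+(5*6))*8)*((6+(z+b))+((b*z)*(z+z))))*((6+((b+0)+(3*9)))+y)) -> ((((y+30)*8)*((6+(z+b))+((b*z)*(z+z))))*((6+((b+0)+(3*9)))+y))
Step 3: at RLRL: (b+0) -> b; overall: ((((y+30)*8)*((6+(z+b))+((b*z)*(z+z))))*((6+((b+0)+(3*9)))+y)) -> ((((y+30)*8)*((6+(z+b))+((b*z)*(z+z))))*((6+(b+(3*9)))+y))
Step 4: at RLRR: (3*9) -> 27; overall: ((((y+30)*8)*((6+(z+b))+((b*z)*(z+z))))*((6+(b+(3*9)))+y)) -> ((((y+30)*8)*((6+(z+b))+((b*z)*(z+z))))*((6+(b+27))+y))
Fixed point: ((((y+30)*8)*((6+(z+b))+((b*z)*(z+z))))*((6+(b+27))+y))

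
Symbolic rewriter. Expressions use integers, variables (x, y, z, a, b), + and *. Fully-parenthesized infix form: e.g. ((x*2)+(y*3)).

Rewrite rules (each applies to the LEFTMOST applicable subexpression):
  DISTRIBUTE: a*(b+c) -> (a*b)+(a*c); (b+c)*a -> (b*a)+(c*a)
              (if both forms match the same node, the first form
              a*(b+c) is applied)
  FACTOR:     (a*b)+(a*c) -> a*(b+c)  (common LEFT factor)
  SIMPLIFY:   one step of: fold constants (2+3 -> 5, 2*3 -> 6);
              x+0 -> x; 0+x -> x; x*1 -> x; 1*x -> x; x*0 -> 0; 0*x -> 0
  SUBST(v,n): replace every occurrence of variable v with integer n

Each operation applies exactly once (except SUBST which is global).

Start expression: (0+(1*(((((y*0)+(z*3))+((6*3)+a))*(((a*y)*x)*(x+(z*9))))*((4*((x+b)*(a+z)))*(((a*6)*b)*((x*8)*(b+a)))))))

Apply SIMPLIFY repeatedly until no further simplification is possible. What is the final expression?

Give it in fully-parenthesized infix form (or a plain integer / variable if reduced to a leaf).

Answer: ((((z*3)+(18+a))*(((a*y)*x)*(x+(z*9))))*((4*((x+b)*(a+z)))*(((a*6)*b)*((x*8)*(b+a)))))

Derivation:
Start: (0+(1*(((((y*0)+(z*3))+((6*3)+a))*(((a*y)*x)*(x+(z*9))))*((4*((x+b)*(a+z)))*(((a*6)*b)*((x*8)*(b+a)))))))
Step 1: at root: (0+(1*(((((y*0)+(z*3))+((6*3)+a))*(((a*y)*x)*(x+(z*9))))*((4*((x+b)*(a+z)))*(((a*6)*b)*((x*8)*(b+a))))))) -> (1*(((((y*0)+(z*3))+((6*3)+a))*(((a*y)*x)*(x+(z*9))))*((4*((x+b)*(a+z)))*(((a*6)*b)*((x*8)*(b+a)))))); overall: (0+(1*(((((y*0)+(z*3))+((6*3)+a))*(((a*y)*x)*(x+(z*9))))*((4*((x+b)*(a+z)))*(((a*6)*b)*((x*8)*(b+a))))))) -> (1*(((((y*0)+(z*3))+((6*3)+a))*(((a*y)*x)*(x+(z*9))))*((4*((x+b)*(a+z)))*(((a*6)*b)*((x*8)*(b+a))))))
Step 2: at root: (1*(((((y*0)+(z*3))+((6*3)+a))*(((a*y)*x)*(x+(z*9))))*((4*((x+b)*(a+z)))*(((a*6)*b)*((x*8)*(b+a)))))) -> (((((y*0)+(z*3))+((6*3)+a))*(((a*y)*x)*(x+(z*9))))*((4*((x+b)*(a+z)))*(((a*6)*b)*((x*8)*(b+a))))); overall: (1*(((((y*0)+(z*3))+((6*3)+a))*(((a*y)*x)*(x+(z*9))))*((4*((x+b)*(a+z)))*(((a*6)*b)*((x*8)*(b+a)))))) -> (((((y*0)+(z*3))+((6*3)+a))*(((a*y)*x)*(x+(z*9))))*((4*((x+b)*(a+z)))*(((a*6)*b)*((x*8)*(b+a)))))
Step 3: at LLLL: (y*0) -> 0; overall: (((((y*0)+(z*3))+((6*3)+a))*(((a*y)*x)*(x+(z*9))))*((4*((x+b)*(a+z)))*(((a*6)*b)*((x*8)*(b+a))))) -> ((((0+(z*3))+((6*3)+a))*(((a*y)*x)*(x+(z*9))))*((4*((x+b)*(a+z)))*(((a*6)*b)*((x*8)*(b+a)))))
Step 4: at LLL: (0+(z*3)) -> (z*3); overall: ((((0+(z*3))+((6*3)+a))*(((a*y)*x)*(x+(z*9))))*((4*((x+b)*(a+z)))*(((a*6)*b)*((x*8)*(b+a))))) -> ((((z*3)+((6*3)+a))*(((a*y)*x)*(x+(z*9))))*((4*((x+b)*(a+z)))*(((a*6)*b)*((x*8)*(b+a)))))
Step 5: at LLRL: (6*3) -> 18; overall: ((((z*3)+((6*3)+a))*(((a*y)*x)*(x+(z*9))))*((4*((x+b)*(a+z)))*(((a*6)*b)*((x*8)*(b+a))))) -> ((((z*3)+(18+a))*(((a*y)*x)*(x+(z*9))))*((4*((x+b)*(a+z)))*(((a*6)*b)*((x*8)*(b+a)))))
Fixed point: ((((z*3)+(18+a))*(((a*y)*x)*(x+(z*9))))*((4*((x+b)*(a+z)))*(((a*6)*b)*((x*8)*(b+a)))))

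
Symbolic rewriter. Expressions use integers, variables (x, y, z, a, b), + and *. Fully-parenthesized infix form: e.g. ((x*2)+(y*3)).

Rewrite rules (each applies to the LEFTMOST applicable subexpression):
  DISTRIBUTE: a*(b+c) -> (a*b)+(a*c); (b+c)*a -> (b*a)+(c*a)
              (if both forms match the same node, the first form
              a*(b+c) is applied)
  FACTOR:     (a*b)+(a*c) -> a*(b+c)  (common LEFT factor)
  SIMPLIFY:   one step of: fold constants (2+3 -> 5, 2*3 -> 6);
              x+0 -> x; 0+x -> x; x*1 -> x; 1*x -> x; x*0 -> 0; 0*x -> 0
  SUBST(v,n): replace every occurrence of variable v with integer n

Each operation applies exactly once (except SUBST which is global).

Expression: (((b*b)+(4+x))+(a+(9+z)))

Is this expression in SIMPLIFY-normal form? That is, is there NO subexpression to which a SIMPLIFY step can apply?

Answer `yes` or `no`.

Answer: yes

Derivation:
Expression: (((b*b)+(4+x))+(a+(9+z)))
Scanning for simplifiable subexpressions (pre-order)...
  at root: (((b*b)+(4+x))+(a+(9+z))) (not simplifiable)
  at L: ((b*b)+(4+x)) (not simplifiable)
  at LL: (b*b) (not simplifiable)
  at LR: (4+x) (not simplifiable)
  at R: (a+(9+z)) (not simplifiable)
  at RR: (9+z) (not simplifiable)
Result: no simplifiable subexpression found -> normal form.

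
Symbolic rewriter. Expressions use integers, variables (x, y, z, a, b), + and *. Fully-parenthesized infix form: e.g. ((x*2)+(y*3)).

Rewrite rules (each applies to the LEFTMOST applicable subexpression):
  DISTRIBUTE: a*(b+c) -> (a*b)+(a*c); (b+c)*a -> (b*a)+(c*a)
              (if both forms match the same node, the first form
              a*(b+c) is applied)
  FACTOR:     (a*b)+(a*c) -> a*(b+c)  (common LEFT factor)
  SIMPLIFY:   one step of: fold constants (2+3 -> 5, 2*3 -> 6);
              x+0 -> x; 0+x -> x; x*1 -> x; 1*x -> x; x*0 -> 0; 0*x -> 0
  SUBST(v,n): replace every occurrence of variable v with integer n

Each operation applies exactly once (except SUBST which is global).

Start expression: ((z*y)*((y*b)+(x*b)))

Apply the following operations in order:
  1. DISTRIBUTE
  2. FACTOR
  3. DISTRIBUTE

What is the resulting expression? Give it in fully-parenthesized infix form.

Answer: (((z*y)*(y*b))+((z*y)*(x*b)))

Derivation:
Start: ((z*y)*((y*b)+(x*b)))
Apply DISTRIBUTE at root (target: ((z*y)*((y*b)+(x*b)))): ((z*y)*((y*b)+(x*b))) -> (((z*y)*(y*b))+((z*y)*(x*b)))
Apply FACTOR at root (target: (((z*y)*(y*b))+((z*y)*(x*b)))): (((z*y)*(y*b))+((z*y)*(x*b))) -> ((z*y)*((y*b)+(x*b)))
Apply DISTRIBUTE at root (target: ((z*y)*((y*b)+(x*b)))): ((z*y)*((y*b)+(x*b))) -> (((z*y)*(y*b))+((z*y)*(x*b)))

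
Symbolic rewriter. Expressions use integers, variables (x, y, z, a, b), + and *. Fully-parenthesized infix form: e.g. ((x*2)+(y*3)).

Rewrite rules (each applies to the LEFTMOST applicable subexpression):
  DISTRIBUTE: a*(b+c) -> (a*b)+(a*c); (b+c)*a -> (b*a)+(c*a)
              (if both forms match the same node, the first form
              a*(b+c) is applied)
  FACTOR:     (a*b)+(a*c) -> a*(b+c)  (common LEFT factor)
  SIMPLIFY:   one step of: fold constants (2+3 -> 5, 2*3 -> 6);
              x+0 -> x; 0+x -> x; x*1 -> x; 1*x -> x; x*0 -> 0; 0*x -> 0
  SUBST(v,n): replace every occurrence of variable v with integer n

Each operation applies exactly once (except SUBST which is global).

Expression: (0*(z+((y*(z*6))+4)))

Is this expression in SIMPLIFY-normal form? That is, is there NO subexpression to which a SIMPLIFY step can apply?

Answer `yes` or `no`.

Answer: no

Derivation:
Expression: (0*(z+((y*(z*6))+4)))
Scanning for simplifiable subexpressions (pre-order)...
  at root: (0*(z+((y*(z*6))+4))) (SIMPLIFIABLE)
  at R: (z+((y*(z*6))+4)) (not simplifiable)
  at RR: ((y*(z*6))+4) (not simplifiable)
  at RRL: (y*(z*6)) (not simplifiable)
  at RRLR: (z*6) (not simplifiable)
Found simplifiable subexpr at path root: (0*(z+((y*(z*6))+4)))
One SIMPLIFY step would give: 0
-> NOT in normal form.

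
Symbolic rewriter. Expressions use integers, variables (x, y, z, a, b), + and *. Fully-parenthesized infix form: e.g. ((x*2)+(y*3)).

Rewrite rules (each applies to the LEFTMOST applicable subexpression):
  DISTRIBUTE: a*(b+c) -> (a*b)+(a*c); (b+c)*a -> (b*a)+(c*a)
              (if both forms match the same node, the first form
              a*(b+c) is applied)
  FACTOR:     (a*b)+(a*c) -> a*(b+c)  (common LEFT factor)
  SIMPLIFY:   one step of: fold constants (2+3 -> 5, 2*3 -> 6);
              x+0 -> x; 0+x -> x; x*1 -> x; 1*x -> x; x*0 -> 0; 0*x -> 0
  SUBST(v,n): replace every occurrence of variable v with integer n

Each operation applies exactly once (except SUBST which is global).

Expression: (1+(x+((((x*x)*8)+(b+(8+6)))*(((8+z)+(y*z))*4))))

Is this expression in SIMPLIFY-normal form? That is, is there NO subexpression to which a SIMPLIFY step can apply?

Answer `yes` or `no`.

Answer: no

Derivation:
Expression: (1+(x+((((x*x)*8)+(b+(8+6)))*(((8+z)+(y*z))*4))))
Scanning for simplifiable subexpressions (pre-order)...
  at root: (1+(x+((((x*x)*8)+(b+(8+6)))*(((8+z)+(y*z))*4)))) (not simplifiable)
  at R: (x+((((x*x)*8)+(b+(8+6)))*(((8+z)+(y*z))*4))) (not simplifiable)
  at RR: ((((x*x)*8)+(b+(8+6)))*(((8+z)+(y*z))*4)) (not simplifiable)
  at RRL: (((x*x)*8)+(b+(8+6))) (not simplifiable)
  at RRLL: ((x*x)*8) (not simplifiable)
  at RRLLL: (x*x) (not simplifiable)
  at RRLR: (b+(8+6)) (not simplifiable)
  at RRLRR: (8+6) (SIMPLIFIABLE)
  at RRR: (((8+z)+(y*z))*4) (not simplifiable)
  at RRRL: ((8+z)+(y*z)) (not simplifiable)
  at RRRLL: (8+z) (not simplifiable)
  at RRRLR: (y*z) (not simplifiable)
Found simplifiable subexpr at path RRLRR: (8+6)
One SIMPLIFY step would give: (1+(x+((((x*x)*8)+(b+14))*(((8+z)+(y*z))*4))))
-> NOT in normal form.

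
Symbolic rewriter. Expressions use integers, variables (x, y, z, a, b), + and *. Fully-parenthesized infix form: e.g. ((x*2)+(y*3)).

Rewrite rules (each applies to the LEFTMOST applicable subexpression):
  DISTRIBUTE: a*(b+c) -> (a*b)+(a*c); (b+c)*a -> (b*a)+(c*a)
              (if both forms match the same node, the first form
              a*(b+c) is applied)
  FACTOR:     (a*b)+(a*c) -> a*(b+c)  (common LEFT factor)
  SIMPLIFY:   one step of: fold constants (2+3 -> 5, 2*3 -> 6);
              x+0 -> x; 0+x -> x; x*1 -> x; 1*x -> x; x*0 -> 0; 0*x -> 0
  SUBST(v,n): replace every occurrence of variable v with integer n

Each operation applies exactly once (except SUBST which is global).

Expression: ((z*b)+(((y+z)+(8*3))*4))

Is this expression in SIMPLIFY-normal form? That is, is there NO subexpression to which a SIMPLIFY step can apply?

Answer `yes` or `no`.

Answer: no

Derivation:
Expression: ((z*b)+(((y+z)+(8*3))*4))
Scanning for simplifiable subexpressions (pre-order)...
  at root: ((z*b)+(((y+z)+(8*3))*4)) (not simplifiable)
  at L: (z*b) (not simplifiable)
  at R: (((y+z)+(8*3))*4) (not simplifiable)
  at RL: ((y+z)+(8*3)) (not simplifiable)
  at RLL: (y+z) (not simplifiable)
  at RLR: (8*3) (SIMPLIFIABLE)
Found simplifiable subexpr at path RLR: (8*3)
One SIMPLIFY step would give: ((z*b)+(((y+z)+24)*4))
-> NOT in normal form.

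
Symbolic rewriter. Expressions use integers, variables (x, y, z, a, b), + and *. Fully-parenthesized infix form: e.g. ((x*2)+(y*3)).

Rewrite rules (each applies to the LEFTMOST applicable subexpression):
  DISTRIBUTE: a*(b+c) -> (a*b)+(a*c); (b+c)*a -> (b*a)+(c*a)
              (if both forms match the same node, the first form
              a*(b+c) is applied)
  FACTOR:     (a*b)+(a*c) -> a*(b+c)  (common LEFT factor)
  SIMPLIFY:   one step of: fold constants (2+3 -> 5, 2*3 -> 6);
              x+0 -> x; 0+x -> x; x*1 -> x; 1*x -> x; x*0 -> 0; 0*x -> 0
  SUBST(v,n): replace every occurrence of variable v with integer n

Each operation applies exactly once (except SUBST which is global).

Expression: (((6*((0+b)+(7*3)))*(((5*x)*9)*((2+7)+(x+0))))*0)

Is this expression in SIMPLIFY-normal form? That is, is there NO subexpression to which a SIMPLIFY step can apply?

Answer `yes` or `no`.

Answer: no

Derivation:
Expression: (((6*((0+b)+(7*3)))*(((5*x)*9)*((2+7)+(x+0))))*0)
Scanning for simplifiable subexpressions (pre-order)...
  at root: (((6*((0+b)+(7*3)))*(((5*x)*9)*((2+7)+(x+0))))*0) (SIMPLIFIABLE)
  at L: ((6*((0+b)+(7*3)))*(((5*x)*9)*((2+7)+(x+0)))) (not simplifiable)
  at LL: (6*((0+b)+(7*3))) (not simplifiable)
  at LLR: ((0+b)+(7*3)) (not simplifiable)
  at LLRL: (0+b) (SIMPLIFIABLE)
  at LLRR: (7*3) (SIMPLIFIABLE)
  at LR: (((5*x)*9)*((2+7)+(x+0))) (not simplifiable)
  at LRL: ((5*x)*9) (not simplifiable)
  at LRLL: (5*x) (not simplifiable)
  at LRR: ((2+7)+(x+0)) (not simplifiable)
  at LRRL: (2+7) (SIMPLIFIABLE)
  at LRRR: (x+0) (SIMPLIFIABLE)
Found simplifiable subexpr at path root: (((6*((0+b)+(7*3)))*(((5*x)*9)*((2+7)+(x+0))))*0)
One SIMPLIFY step would give: 0
-> NOT in normal form.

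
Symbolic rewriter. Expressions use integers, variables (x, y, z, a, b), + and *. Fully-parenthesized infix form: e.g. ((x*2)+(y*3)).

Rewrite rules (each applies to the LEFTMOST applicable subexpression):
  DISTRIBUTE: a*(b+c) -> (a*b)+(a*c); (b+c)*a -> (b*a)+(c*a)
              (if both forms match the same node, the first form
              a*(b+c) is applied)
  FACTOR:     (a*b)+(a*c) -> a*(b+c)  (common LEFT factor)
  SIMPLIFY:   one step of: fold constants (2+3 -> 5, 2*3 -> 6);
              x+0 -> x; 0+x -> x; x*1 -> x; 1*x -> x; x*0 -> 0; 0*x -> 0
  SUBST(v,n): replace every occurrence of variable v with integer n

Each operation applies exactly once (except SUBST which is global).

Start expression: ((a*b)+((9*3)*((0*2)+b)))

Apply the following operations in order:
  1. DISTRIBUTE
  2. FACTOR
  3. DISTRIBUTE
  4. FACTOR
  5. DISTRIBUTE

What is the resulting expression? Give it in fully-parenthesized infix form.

Answer: ((a*b)+(((9*3)*(0*2))+((9*3)*b)))

Derivation:
Start: ((a*b)+((9*3)*((0*2)+b)))
Apply DISTRIBUTE at R (target: ((9*3)*((0*2)+b))): ((a*b)+((9*3)*((0*2)+b))) -> ((a*b)+(((9*3)*(0*2))+((9*3)*b)))
Apply FACTOR at R (target: (((9*3)*(0*2))+((9*3)*b))): ((a*b)+(((9*3)*(0*2))+((9*3)*b))) -> ((a*b)+((9*3)*((0*2)+b)))
Apply DISTRIBUTE at R (target: ((9*3)*((0*2)+b))): ((a*b)+((9*3)*((0*2)+b))) -> ((a*b)+(((9*3)*(0*2))+((9*3)*b)))
Apply FACTOR at R (target: (((9*3)*(0*2))+((9*3)*b))): ((a*b)+(((9*3)*(0*2))+((9*3)*b))) -> ((a*b)+((9*3)*((0*2)+b)))
Apply DISTRIBUTE at R (target: ((9*3)*((0*2)+b))): ((a*b)+((9*3)*((0*2)+b))) -> ((a*b)+(((9*3)*(0*2))+((9*3)*b)))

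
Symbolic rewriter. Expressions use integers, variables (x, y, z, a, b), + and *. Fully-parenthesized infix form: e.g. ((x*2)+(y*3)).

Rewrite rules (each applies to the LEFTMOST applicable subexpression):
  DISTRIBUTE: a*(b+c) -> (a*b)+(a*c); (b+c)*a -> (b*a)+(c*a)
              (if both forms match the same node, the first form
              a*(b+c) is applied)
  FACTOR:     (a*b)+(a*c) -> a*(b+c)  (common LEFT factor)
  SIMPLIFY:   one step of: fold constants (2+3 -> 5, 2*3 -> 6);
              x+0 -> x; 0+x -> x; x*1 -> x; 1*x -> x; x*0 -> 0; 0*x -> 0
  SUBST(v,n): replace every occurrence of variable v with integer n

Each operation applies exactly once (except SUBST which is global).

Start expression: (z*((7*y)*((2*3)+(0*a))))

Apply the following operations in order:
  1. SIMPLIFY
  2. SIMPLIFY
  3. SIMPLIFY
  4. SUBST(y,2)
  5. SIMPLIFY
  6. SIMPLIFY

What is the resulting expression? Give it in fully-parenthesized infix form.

Start: (z*((7*y)*((2*3)+(0*a))))
Apply SIMPLIFY at RRL (target: (2*3)): (z*((7*y)*((2*3)+(0*a)))) -> (z*((7*y)*(6+(0*a))))
Apply SIMPLIFY at RRR (target: (0*a)): (z*((7*y)*(6+(0*a)))) -> (z*((7*y)*(6+0)))
Apply SIMPLIFY at RR (target: (6+0)): (z*((7*y)*(6+0))) -> (z*((7*y)*6))
Apply SUBST(y,2): (z*((7*y)*6)) -> (z*((7*2)*6))
Apply SIMPLIFY at RL (target: (7*2)): (z*((7*2)*6)) -> (z*(14*6))
Apply SIMPLIFY at R (target: (14*6)): (z*(14*6)) -> (z*84)

Answer: (z*84)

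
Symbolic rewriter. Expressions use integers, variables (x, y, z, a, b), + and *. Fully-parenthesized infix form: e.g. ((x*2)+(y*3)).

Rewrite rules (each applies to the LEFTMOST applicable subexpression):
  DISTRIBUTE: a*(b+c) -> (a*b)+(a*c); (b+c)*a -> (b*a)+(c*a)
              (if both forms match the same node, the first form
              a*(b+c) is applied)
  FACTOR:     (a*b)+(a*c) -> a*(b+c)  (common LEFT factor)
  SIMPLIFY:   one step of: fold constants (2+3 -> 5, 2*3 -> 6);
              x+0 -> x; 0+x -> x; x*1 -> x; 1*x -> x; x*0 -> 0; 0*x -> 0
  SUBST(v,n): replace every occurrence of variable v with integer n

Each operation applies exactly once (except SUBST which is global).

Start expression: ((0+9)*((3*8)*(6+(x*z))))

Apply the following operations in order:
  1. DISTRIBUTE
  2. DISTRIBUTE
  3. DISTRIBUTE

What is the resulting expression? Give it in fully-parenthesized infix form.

Answer: (((0*((3*8)*6))+(0*((3*8)*(x*z))))+(9*((3*8)*(6+(x*z)))))

Derivation:
Start: ((0+9)*((3*8)*(6+(x*z))))
Apply DISTRIBUTE at root (target: ((0+9)*((3*8)*(6+(x*z))))): ((0+9)*((3*8)*(6+(x*z)))) -> ((0*((3*8)*(6+(x*z))))+(9*((3*8)*(6+(x*z)))))
Apply DISTRIBUTE at LR (target: ((3*8)*(6+(x*z)))): ((0*((3*8)*(6+(x*z))))+(9*((3*8)*(6+(x*z))))) -> ((0*(((3*8)*6)+((3*8)*(x*z))))+(9*((3*8)*(6+(x*z)))))
Apply DISTRIBUTE at L (target: (0*(((3*8)*6)+((3*8)*(x*z))))): ((0*(((3*8)*6)+((3*8)*(x*z))))+(9*((3*8)*(6+(x*z))))) -> (((0*((3*8)*6))+(0*((3*8)*(x*z))))+(9*((3*8)*(6+(x*z)))))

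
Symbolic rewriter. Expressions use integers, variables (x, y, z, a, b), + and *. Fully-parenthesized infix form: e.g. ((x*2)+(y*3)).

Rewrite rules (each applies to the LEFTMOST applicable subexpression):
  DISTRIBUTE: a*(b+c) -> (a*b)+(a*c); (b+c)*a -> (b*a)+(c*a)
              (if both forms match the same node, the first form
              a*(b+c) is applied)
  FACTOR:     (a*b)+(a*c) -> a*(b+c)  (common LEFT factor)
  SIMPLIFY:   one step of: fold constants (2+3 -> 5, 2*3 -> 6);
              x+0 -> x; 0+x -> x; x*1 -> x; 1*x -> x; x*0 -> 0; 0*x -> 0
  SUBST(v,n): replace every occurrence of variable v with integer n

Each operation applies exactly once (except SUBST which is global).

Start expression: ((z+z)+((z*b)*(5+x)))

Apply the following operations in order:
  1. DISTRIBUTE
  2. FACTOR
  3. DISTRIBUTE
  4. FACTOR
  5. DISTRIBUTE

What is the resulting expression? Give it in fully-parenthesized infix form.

Start: ((z+z)+((z*b)*(5+x)))
Apply DISTRIBUTE at R (target: ((z*b)*(5+x))): ((z+z)+((z*b)*(5+x))) -> ((z+z)+(((z*b)*5)+((z*b)*x)))
Apply FACTOR at R (target: (((z*b)*5)+((z*b)*x))): ((z+z)+(((z*b)*5)+((z*b)*x))) -> ((z+z)+((z*b)*(5+x)))
Apply DISTRIBUTE at R (target: ((z*b)*(5+x))): ((z+z)+((z*b)*(5+x))) -> ((z+z)+(((z*b)*5)+((z*b)*x)))
Apply FACTOR at R (target: (((z*b)*5)+((z*b)*x))): ((z+z)+(((z*b)*5)+((z*b)*x))) -> ((z+z)+((z*b)*(5+x)))
Apply DISTRIBUTE at R (target: ((z*b)*(5+x))): ((z+z)+((z*b)*(5+x))) -> ((z+z)+(((z*b)*5)+((z*b)*x)))

Answer: ((z+z)+(((z*b)*5)+((z*b)*x)))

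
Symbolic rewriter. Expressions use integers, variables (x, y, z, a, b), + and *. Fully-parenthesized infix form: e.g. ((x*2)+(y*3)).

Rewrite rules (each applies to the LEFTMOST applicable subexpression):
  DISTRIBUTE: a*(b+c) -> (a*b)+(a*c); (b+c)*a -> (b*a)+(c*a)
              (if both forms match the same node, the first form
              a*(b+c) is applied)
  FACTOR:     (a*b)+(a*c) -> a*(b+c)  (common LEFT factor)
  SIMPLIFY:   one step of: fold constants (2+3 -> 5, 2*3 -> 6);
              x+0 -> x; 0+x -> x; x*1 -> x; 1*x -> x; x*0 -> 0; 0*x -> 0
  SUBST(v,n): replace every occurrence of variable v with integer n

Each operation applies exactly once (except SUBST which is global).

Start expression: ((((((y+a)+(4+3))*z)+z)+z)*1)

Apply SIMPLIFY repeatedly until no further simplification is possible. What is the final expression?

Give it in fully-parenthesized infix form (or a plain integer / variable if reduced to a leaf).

Start: ((((((y+a)+(4+3))*z)+z)+z)*1)
Step 1: at root: ((((((y+a)+(4+3))*z)+z)+z)*1) -> (((((y+a)+(4+3))*z)+z)+z); overall: ((((((y+a)+(4+3))*z)+z)+z)*1) -> (((((y+a)+(4+3))*z)+z)+z)
Step 2: at LLLR: (4+3) -> 7; overall: (((((y+a)+(4+3))*z)+z)+z) -> (((((y+a)+7)*z)+z)+z)
Fixed point: (((((y+a)+7)*z)+z)+z)

Answer: (((((y+a)+7)*z)+z)+z)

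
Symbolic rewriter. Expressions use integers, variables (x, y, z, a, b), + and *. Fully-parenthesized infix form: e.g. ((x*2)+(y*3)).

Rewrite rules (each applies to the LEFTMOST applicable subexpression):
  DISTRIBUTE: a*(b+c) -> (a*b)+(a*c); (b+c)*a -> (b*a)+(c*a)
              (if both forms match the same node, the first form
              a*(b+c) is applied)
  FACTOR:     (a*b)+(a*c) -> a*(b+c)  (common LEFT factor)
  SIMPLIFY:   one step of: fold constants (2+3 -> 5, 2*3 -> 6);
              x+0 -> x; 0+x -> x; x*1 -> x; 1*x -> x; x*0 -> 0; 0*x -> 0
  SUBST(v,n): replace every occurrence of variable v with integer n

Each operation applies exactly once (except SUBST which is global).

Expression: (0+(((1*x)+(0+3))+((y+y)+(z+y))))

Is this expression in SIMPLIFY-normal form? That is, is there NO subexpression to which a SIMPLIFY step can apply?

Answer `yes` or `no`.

Answer: no

Derivation:
Expression: (0+(((1*x)+(0+3))+((y+y)+(z+y))))
Scanning for simplifiable subexpressions (pre-order)...
  at root: (0+(((1*x)+(0+3))+((y+y)+(z+y)))) (SIMPLIFIABLE)
  at R: (((1*x)+(0+3))+((y+y)+(z+y))) (not simplifiable)
  at RL: ((1*x)+(0+3)) (not simplifiable)
  at RLL: (1*x) (SIMPLIFIABLE)
  at RLR: (0+3) (SIMPLIFIABLE)
  at RR: ((y+y)+(z+y)) (not simplifiable)
  at RRL: (y+y) (not simplifiable)
  at RRR: (z+y) (not simplifiable)
Found simplifiable subexpr at path root: (0+(((1*x)+(0+3))+((y+y)+(z+y))))
One SIMPLIFY step would give: (((1*x)+(0+3))+((y+y)+(z+y)))
-> NOT in normal form.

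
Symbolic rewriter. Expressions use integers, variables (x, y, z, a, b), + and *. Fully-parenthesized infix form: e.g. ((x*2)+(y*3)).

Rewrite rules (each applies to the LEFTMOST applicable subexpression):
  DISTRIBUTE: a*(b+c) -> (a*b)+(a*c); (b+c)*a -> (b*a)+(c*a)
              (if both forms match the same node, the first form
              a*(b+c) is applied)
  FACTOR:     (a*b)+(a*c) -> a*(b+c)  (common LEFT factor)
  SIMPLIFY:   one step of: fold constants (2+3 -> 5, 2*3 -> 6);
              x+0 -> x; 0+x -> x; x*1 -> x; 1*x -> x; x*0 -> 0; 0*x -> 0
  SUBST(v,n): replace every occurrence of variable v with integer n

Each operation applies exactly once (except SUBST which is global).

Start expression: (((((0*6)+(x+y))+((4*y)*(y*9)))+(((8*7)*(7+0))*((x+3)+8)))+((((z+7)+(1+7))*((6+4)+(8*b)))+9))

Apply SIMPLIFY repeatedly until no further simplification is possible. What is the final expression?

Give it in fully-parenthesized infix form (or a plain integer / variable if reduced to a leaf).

Answer: ((((x+y)+((4*y)*(y*9)))+(392*((x+3)+8)))+((((z+7)+8)*(10+(8*b)))+9))

Derivation:
Start: (((((0*6)+(x+y))+((4*y)*(y*9)))+(((8*7)*(7+0))*((x+3)+8)))+((((z+7)+(1+7))*((6+4)+(8*b)))+9))
Step 1: at LLLL: (0*6) -> 0; overall: (((((0*6)+(x+y))+((4*y)*(y*9)))+(((8*7)*(7+0))*((x+3)+8)))+((((z+7)+(1+7))*((6+4)+(8*b)))+9)) -> ((((0+(x+y))+((4*y)*(y*9)))+(((8*7)*(7+0))*((x+3)+8)))+((((z+7)+(1+7))*((6+4)+(8*b)))+9))
Step 2: at LLL: (0+(x+y)) -> (x+y); overall: ((((0+(x+y))+((4*y)*(y*9)))+(((8*7)*(7+0))*((x+3)+8)))+((((z+7)+(1+7))*((6+4)+(8*b)))+9)) -> ((((x+y)+((4*y)*(y*9)))+(((8*7)*(7+0))*((x+3)+8)))+((((z+7)+(1+7))*((6+4)+(8*b)))+9))
Step 3: at LRLL: (8*7) -> 56; overall: ((((x+y)+((4*y)*(y*9)))+(((8*7)*(7+0))*((x+3)+8)))+((((z+7)+(1+7))*((6+4)+(8*b)))+9)) -> ((((x+y)+((4*y)*(y*9)))+((56*(7+0))*((x+3)+8)))+((((z+7)+(1+7))*((6+4)+(8*b)))+9))
Step 4: at LRLR: (7+0) -> 7; overall: ((((x+y)+((4*y)*(y*9)))+((56*(7+0))*((x+3)+8)))+((((z+7)+(1+7))*((6+4)+(8*b)))+9)) -> ((((x+y)+((4*y)*(y*9)))+((56*7)*((x+3)+8)))+((((z+7)+(1+7))*((6+4)+(8*b)))+9))
Step 5: at LRL: (56*7) -> 392; overall: ((((x+y)+((4*y)*(y*9)))+((56*7)*((x+3)+8)))+((((z+7)+(1+7))*((6+4)+(8*b)))+9)) -> ((((x+y)+((4*y)*(y*9)))+(392*((x+3)+8)))+((((z+7)+(1+7))*((6+4)+(8*b)))+9))
Step 6: at RLLR: (1+7) -> 8; overall: ((((x+y)+((4*y)*(y*9)))+(392*((x+3)+8)))+((((z+7)+(1+7))*((6+4)+(8*b)))+9)) -> ((((x+y)+((4*y)*(y*9)))+(392*((x+3)+8)))+((((z+7)+8)*((6+4)+(8*b)))+9))
Step 7: at RLRL: (6+4) -> 10; overall: ((((x+y)+((4*y)*(y*9)))+(392*((x+3)+8)))+((((z+7)+8)*((6+4)+(8*b)))+9)) -> ((((x+y)+((4*y)*(y*9)))+(392*((x+3)+8)))+((((z+7)+8)*(10+(8*b)))+9))
Fixed point: ((((x+y)+((4*y)*(y*9)))+(392*((x+3)+8)))+((((z+7)+8)*(10+(8*b)))+9))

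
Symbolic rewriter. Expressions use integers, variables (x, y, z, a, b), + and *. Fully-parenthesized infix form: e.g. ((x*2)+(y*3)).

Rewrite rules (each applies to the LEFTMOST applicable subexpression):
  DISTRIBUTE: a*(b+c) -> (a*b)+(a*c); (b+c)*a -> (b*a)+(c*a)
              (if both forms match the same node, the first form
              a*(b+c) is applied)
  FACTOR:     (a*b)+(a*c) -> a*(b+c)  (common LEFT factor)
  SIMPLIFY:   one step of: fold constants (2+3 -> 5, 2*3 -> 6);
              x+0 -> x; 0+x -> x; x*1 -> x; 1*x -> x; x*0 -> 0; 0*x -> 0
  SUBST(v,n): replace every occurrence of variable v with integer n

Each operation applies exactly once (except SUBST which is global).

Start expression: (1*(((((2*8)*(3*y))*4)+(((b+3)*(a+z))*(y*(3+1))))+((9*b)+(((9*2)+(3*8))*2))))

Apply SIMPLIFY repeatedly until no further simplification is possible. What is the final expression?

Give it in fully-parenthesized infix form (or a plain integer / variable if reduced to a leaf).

Start: (1*(((((2*8)*(3*y))*4)+(((b+3)*(a+z))*(y*(3+1))))+((9*b)+(((9*2)+(3*8))*2))))
Step 1: at root: (1*(((((2*8)*(3*y))*4)+(((b+3)*(a+z))*(y*(3+1))))+((9*b)+(((9*2)+(3*8))*2)))) -> (((((2*8)*(3*y))*4)+(((b+3)*(a+z))*(y*(3+1))))+((9*b)+(((9*2)+(3*8))*2))); overall: (1*(((((2*8)*(3*y))*4)+(((b+3)*(a+z))*(y*(3+1))))+((9*b)+(((9*2)+(3*8))*2)))) -> (((((2*8)*(3*y))*4)+(((b+3)*(a+z))*(y*(3+1))))+((9*b)+(((9*2)+(3*8))*2)))
Step 2: at LLLL: (2*8) -> 16; overall: (((((2*8)*(3*y))*4)+(((b+3)*(a+z))*(y*(3+1))))+((9*b)+(((9*2)+(3*8))*2))) -> ((((16*(3*y))*4)+(((b+3)*(a+z))*(y*(3+1))))+((9*b)+(((9*2)+(3*8))*2)))
Step 3: at LRRR: (3+1) -> 4; overall: ((((16*(3*y))*4)+(((b+3)*(a+z))*(y*(3+1))))+((9*b)+(((9*2)+(3*8))*2))) -> ((((16*(3*y))*4)+(((b+3)*(a+z))*(y*4)))+((9*b)+(((9*2)+(3*8))*2)))
Step 4: at RRLL: (9*2) -> 18; overall: ((((16*(3*y))*4)+(((b+3)*(a+z))*(y*4)))+((9*b)+(((9*2)+(3*8))*2))) -> ((((16*(3*y))*4)+(((b+3)*(a+z))*(y*4)))+((9*b)+((18+(3*8))*2)))
Step 5: at RRLR: (3*8) -> 24; overall: ((((16*(3*y))*4)+(((b+3)*(a+z))*(y*4)))+((9*b)+((18+(3*8))*2))) -> ((((16*(3*y))*4)+(((b+3)*(a+z))*(y*4)))+((9*b)+((18+24)*2)))
Step 6: at RRL: (18+24) -> 42; overall: ((((16*(3*y))*4)+(((b+3)*(a+z))*(y*4)))+((9*b)+((18+24)*2))) -> ((((16*(3*y))*4)+(((b+3)*(a+z))*(y*4)))+((9*b)+(42*2)))
Step 7: at RR: (42*2) -> 84; overall: ((((16*(3*y))*4)+(((b+3)*(a+z))*(y*4)))+((9*b)+(42*2))) -> ((((16*(3*y))*4)+(((b+3)*(a+z))*(y*4)))+((9*b)+84))
Fixed point: ((((16*(3*y))*4)+(((b+3)*(a+z))*(y*4)))+((9*b)+84))

Answer: ((((16*(3*y))*4)+(((b+3)*(a+z))*(y*4)))+((9*b)+84))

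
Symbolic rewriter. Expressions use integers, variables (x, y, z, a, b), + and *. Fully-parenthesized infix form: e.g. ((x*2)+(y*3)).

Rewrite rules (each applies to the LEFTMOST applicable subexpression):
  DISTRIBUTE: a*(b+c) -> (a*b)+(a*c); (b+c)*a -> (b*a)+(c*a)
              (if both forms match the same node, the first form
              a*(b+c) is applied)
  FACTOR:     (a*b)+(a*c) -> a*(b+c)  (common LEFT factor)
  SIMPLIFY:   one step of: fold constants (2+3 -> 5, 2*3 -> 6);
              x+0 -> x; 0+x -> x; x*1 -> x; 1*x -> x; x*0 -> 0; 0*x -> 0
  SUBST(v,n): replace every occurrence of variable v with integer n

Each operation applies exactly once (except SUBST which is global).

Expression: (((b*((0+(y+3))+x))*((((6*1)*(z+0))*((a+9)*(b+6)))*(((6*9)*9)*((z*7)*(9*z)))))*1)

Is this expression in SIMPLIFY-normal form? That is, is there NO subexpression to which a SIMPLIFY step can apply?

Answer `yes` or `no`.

Answer: no

Derivation:
Expression: (((b*((0+(y+3))+x))*((((6*1)*(z+0))*((a+9)*(b+6)))*(((6*9)*9)*((z*7)*(9*z)))))*1)
Scanning for simplifiable subexpressions (pre-order)...
  at root: (((b*((0+(y+3))+x))*((((6*1)*(z+0))*((a+9)*(b+6)))*(((6*9)*9)*((z*7)*(9*z)))))*1) (SIMPLIFIABLE)
  at L: ((b*((0+(y+3))+x))*((((6*1)*(z+0))*((a+9)*(b+6)))*(((6*9)*9)*((z*7)*(9*z))))) (not simplifiable)
  at LL: (b*((0+(y+3))+x)) (not simplifiable)
  at LLR: ((0+(y+3))+x) (not simplifiable)
  at LLRL: (0+(y+3)) (SIMPLIFIABLE)
  at LLRLR: (y+3) (not simplifiable)
  at LR: ((((6*1)*(z+0))*((a+9)*(b+6)))*(((6*9)*9)*((z*7)*(9*z)))) (not simplifiable)
  at LRL: (((6*1)*(z+0))*((a+9)*(b+6))) (not simplifiable)
  at LRLL: ((6*1)*(z+0)) (not simplifiable)
  at LRLLL: (6*1) (SIMPLIFIABLE)
  at LRLLR: (z+0) (SIMPLIFIABLE)
  at LRLR: ((a+9)*(b+6)) (not simplifiable)
  at LRLRL: (a+9) (not simplifiable)
  at LRLRR: (b+6) (not simplifiable)
  at LRR: (((6*9)*9)*((z*7)*(9*z))) (not simplifiable)
  at LRRL: ((6*9)*9) (not simplifiable)
  at LRRLL: (6*9) (SIMPLIFIABLE)
  at LRRR: ((z*7)*(9*z)) (not simplifiable)
  at LRRRL: (z*7) (not simplifiable)
  at LRRRR: (9*z) (not simplifiable)
Found simplifiable subexpr at path root: (((b*((0+(y+3))+x))*((((6*1)*(z+0))*((a+9)*(b+6)))*(((6*9)*9)*((z*7)*(9*z)))))*1)
One SIMPLIFY step would give: ((b*((0+(y+3))+x))*((((6*1)*(z+0))*((a+9)*(b+6)))*(((6*9)*9)*((z*7)*(9*z)))))
-> NOT in normal form.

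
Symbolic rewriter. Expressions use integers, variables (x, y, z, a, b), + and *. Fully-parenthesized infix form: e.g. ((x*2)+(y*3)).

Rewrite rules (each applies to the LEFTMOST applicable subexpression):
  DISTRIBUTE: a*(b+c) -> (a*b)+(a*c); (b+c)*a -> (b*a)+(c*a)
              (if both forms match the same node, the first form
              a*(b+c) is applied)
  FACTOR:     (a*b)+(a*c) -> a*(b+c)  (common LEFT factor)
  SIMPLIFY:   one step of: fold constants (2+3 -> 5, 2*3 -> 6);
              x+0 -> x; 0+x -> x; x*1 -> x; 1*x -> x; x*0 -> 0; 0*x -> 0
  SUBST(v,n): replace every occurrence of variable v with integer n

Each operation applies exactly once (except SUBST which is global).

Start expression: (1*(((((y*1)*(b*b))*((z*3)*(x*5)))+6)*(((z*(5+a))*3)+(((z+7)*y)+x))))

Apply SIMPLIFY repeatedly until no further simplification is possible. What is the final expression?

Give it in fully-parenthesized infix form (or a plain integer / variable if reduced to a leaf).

Start: (1*(((((y*1)*(b*b))*((z*3)*(x*5)))+6)*(((z*(5+a))*3)+(((z+7)*y)+x))))
Step 1: at root: (1*(((((y*1)*(b*b))*((z*3)*(x*5)))+6)*(((z*(5+a))*3)+(((z+7)*y)+x)))) -> (((((y*1)*(b*b))*((z*3)*(x*5)))+6)*(((z*(5+a))*3)+(((z+7)*y)+x))); overall: (1*(((((y*1)*(b*b))*((z*3)*(x*5)))+6)*(((z*(5+a))*3)+(((z+7)*y)+x)))) -> (((((y*1)*(b*b))*((z*3)*(x*5)))+6)*(((z*(5+a))*3)+(((z+7)*y)+x)))
Step 2: at LLLL: (y*1) -> y; overall: (((((y*1)*(b*b))*((z*3)*(x*5)))+6)*(((z*(5+a))*3)+(((z+7)*y)+x))) -> ((((y*(b*b))*((z*3)*(x*5)))+6)*(((z*(5+a))*3)+(((z+7)*y)+x)))
Fixed point: ((((y*(b*b))*((z*3)*(x*5)))+6)*(((z*(5+a))*3)+(((z+7)*y)+x)))

Answer: ((((y*(b*b))*((z*3)*(x*5)))+6)*(((z*(5+a))*3)+(((z+7)*y)+x)))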